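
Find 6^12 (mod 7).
Using Fermat: 6^{6} ≡ 1 (mod 7). 12 ≡ 0 (mod 6). So 6^{12} ≡ 6^{0} ≡ 1 (mod 7)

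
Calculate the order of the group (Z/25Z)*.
20

Prime factorization: 25 = 5^2
Using the formula φ(n) = n × Π(1 - 1/p) for each prime factor p:
φ(25) = 25 × (1 - 1/5)
φ(25) = 20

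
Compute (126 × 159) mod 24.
18

(126 × 159) = 20034
20034 mod 24 = 18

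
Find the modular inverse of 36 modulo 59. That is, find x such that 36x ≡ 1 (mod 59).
41

Using Extended Euclidean Algorithm:
gcd(36, 59) = 1
Bezout coefficients: 36 × -18 + 59 × 11 = 1
So 36 × -18 ≡ 1 (mod 59)
The inverse is -18 mod 59 = 41
Verification: 36 × 41 = 1476 = 25 × 59 + 1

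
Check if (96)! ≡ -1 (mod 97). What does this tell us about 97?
(96)! mod 97 = 96. Since this equals -1 (mod 97), Wilson confirms 97 is prime.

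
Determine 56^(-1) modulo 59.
56^(-1) ≡ 39 (mod 59). Verification: 56 × 39 = 2184 ≡ 1 (mod 59)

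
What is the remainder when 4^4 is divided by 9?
4 = 4 (binary 100). Repeated squaring mod 9: 4^1 ≡ 4; 4^2 ≡ 4² = 16 ≡ 7; 4^4 ≡ 7² = 49 ≡ 4. So 4^4 ≡ 4 (mod 9).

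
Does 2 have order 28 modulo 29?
p - 1 = 28 has prime divisors 2, 7. Check 2^(28/q) mod 29 for each: 2^(28/2) = 2^14 ≡ 28, 2^(28/7) = 2^4 ≡ 16 (mod 29). None of these is 1, so 2 has order 28 = φ(29), so it is a primitive root mod 29.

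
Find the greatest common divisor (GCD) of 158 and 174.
2

Using the Euclidean algorithm:
158 = 0 × 174 + 158
174 = 1 × 158 + 16
158 = 9 × 16 + 14
16 = 1 × 14 + 2
14 = 7 × 2 + 0

GCD(158, 174) = 2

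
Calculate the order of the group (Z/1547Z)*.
1152

Prime factorization: 1547 = 7 × 13 × 17
Using the formula φ(n) = n × Π(1 - 1/p) for each prime factor p:
φ(1547) = 1547 × (1 - 1/7) × (1 - 1/13) × (1 - 1/17)
φ(1547) = 1152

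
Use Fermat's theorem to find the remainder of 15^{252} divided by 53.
44

By Fermat's Little Theorem, a^(p-1) ≡ 1 (mod p) for prime p and gcd(a, p) = 1
Here p = 53, so 15^52 ≡ 1 (mod 53)
We can reduce the exponent: 252 mod 52 = 44
So 15^252 ≡ 15^44 (mod 53)
Computing: 15^44 mod 53 = 44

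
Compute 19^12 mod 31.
Using repeated squaring. 12 = 8 + 4 (binary 1100). Repeated squaring mod 31: 19^1 ≡ 19; 19^2 ≡ 19² = 361 ≡ 20; 19^4 ≡ 20² = 400 ≡ 28; 19^8 ≡ 28² = 784 ≡ 9. Multiply: 19^12 = 19^8 × 19^4 ≡ 9 × 28 (mod 31): 9 × 28 = 252 ≡ 4. So 19^12 ≡ 4 (mod 31).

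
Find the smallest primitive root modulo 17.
3

A primitive root g modulo p has order p-1 = 16
Prime divisors of 16: [2]
g is a primitive root iff g^(16/q) ≢ 1 (mod 17) for each prime divisor q
Testing small values:
  g = 2: 2^8 ≡ 1 (mod 17) → 2^8 ≡ 1, not primitive root
  g = 3: 3^8 ≡ 16 (mod 17) → none is 1, primitive root!
The smallest primitive root is 3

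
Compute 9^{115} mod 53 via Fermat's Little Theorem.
17

By Fermat's Little Theorem, a^(p-1) ≡ 1 (mod p) for prime p and gcd(a, p) = 1
Here p = 53, so 9^52 ≡ 1 (mod 53)
We can reduce the exponent: 115 mod 52 = 11
So 9^115 ≡ 9^11 (mod 53)
Computing: 9^11 mod 53 = 17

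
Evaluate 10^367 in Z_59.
Using Fermat: 10^{58} ≡ 1 (mod 59). 367 ≡ 19 (mod 58). So 10^{367} ≡ 10^{19} ≡ 33 (mod 59)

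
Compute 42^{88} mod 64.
0

Using successive squaring:
Binary expansion of 88: 1011000
Powers of 42 mod 64 (each is the square of the previous):
  42^1 ≡ 42 (mod 64)
  42^2 ≡ 42² = 1764 ≡ 36 (mod 64)
  42^4 ≡ 36² = 1296 ≡ 16 (mod 64)
  42^8 ≡ 16² = 256 ≡ 0 (mod 64)
  42^16 ≡ 0² = 0 ≡ 0 (mod 64)
  42^32 ≡ 0² = 0 ≡ 0 (mod 64)
  42^64 ≡ 0² = 0 ≡ 0 (mod 64)
88 = 64 + 16 + 8, so 42^88 = 42^64 × 42^16 × 42^8 ≡ 0 × 0 × 0 (mod 64)
Multiplying step by step:
  0 × 0 = 0 ≡ 0 (mod 64)
  0 × 0 = 0 ≡ 0 (mod 64)
Result: 42^88 ≡ 0 (mod 64)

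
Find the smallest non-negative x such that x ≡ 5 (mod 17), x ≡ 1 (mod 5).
56

Using the Chinese Remainder Theorem:
M = product of moduli = 85
For equation 1: M_1 = 5, 5 ≡ 5 (mod 17), inverse of 5 mod 17 is 7 (check: 5 × 7 = 35 ≡ 1 (mod 17))
For equation 2: M_2 = 17, 17 ≡ 2 (mod 5), inverse of 17 mod 5 is 3 (check: 2 × 3 = 6 ≡ 1 (mod 5))
Combine: x ≡ Σ r_i×M_i×(M_i⁻¹ mod m_i) = 5×5×7 + 1×17×3 = 175 + 51 = 226
226 mod 85 = 56
x ≡ 56 (mod 85)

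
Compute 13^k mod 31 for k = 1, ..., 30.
g^1, g^2, ..., g^{30} mod 31: {13, 14, 27, 10, 6, 16, 22, 7, 29, 5, 3, 8, 11, 19, 30, 18, 17, 4, 21, 25, 15, 9, 24, 2, 26, 28, 23, 20, 12, 1}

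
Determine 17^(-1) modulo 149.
17^(-1) ≡ 114 (mod 149). Verification: 17 × 114 = 1938 ≡ 1 (mod 149)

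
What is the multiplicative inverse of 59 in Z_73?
26

Using Extended Euclidean Algorithm:
gcd(59, 73) = 1
Bezout coefficients: 59 × 26 + 73 × -21 = 1
So 59 × 26 ≡ 1 (mod 73)
The inverse is 26 mod 73 = 26
Verification: 59 × 26 = 1534 = 21 × 73 + 1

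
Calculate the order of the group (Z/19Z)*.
18

Prime factorization: 19 = 19
Using the formula φ(n) = n × Π(1 - 1/p) for each prime factor p:
φ(19) = 19 × (1 - 1/19)
φ(19) = 18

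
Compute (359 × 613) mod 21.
8

(359 × 613) = 220067
220067 mod 21 = 8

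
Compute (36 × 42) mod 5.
2

(36 × 42) = 1512
1512 mod 5 = 2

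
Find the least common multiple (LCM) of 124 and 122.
7564

First find GCD(124, 122) using the Euclidean algorithm:
124 = 1 × 122 + 2
122 = 61 × 2 + 0
GCD(124, 122) = 2

LCM formula: LCM(a, b) = (a × b) / GCD(a, b)
LCM(124, 122) = (124 × 122) / 2
LCM(124, 122) = 15128 / 2
LCM(124, 122) = 7564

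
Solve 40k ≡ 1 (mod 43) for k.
40^(-1) ≡ 14 (mod 43). Verification: 40 × 14 = 560 ≡ 1 (mod 43)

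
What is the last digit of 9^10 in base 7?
9 ≡ 2 (mod 7). 10 = 8 + 2 (binary 1010). Repeated squaring mod 7: 2^1 ≡ 2; 2^2 ≡ 2² = 4 ≡ 4; 2^4 ≡ 4² = 16 ≡ 2; 2^8 ≡ 2² = 4 ≡ 4. Multiply: 9^10 ≡ 2^8 × 2^2 ≡ 4 × 4 (mod 7): 4 × 4 = 16 ≡ 2. So 9^10 ≡ 2 (mod 7).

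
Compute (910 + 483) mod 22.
7

(910 + 483) = 1393
1393 mod 22 = 7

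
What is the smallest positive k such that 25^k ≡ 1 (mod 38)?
Powers of 25 mod 38: 25^1≡25, 25^2≡17, 25^3≡7, 25^4≡23, 25^5≡5, 25^6≡11, 25^7≡9, 25^8≡35, 25^9≡1. Order = 9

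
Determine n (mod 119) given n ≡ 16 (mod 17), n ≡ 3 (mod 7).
101

Using the Chinese Remainder Theorem:
M = product of moduli = 119
For equation 1: M_1 = 7, 7 ≡ 7 (mod 17), inverse of 7 mod 17 is 5 (check: 7 × 5 = 35 ≡ 1 (mod 17))
For equation 2: M_2 = 17, 17 ≡ 3 (mod 7), inverse of 17 mod 7 is 5 (check: 3 × 5 = 15 ≡ 1 (mod 7))
Combine: n ≡ Σ r_i×M_i×(M_i⁻¹ mod m_i) = 16×7×5 + 3×17×5 = 560 + 255 = 815
815 mod 119 = 101
n ≡ 101 (mod 119)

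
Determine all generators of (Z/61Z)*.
Primitive roots mod 61: {2, 6, 7, 10, 17, 18, 26, 30, 31, 35, 43, 44, 51, 54, 55, 59}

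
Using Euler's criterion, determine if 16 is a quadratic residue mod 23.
By Euler's criterion: 16^{11} ≡ 1 (mod 23). Since this equals 1, 16 is a QR.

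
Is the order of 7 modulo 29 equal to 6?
No, the actual order is 7, not 6.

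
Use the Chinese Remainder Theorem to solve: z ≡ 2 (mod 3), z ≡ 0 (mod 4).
M = 3 × 4 = 12. M₁ = 4, y₁ ≡ 1 (mod 3). M₂ = 3, y₂ ≡ 3 (mod 4). z = 2×4×1 + 0×3×3 ≡ 8 (mod 12)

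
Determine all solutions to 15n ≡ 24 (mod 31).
14

Since gcd(15, 31) = 1 divides 24, a solution exists.
Multiply both sides by the inverse of 15 mod 31:
  15^(-1) mod 31 = 29
  x ≡ 29 × 24 ≡ 696 ≡ 14 (mod 31)
Verification: 15 × 14 = 210 = 6 × 31 + 24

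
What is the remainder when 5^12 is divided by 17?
Using repeated squaring. 12 = 8 + 4 (binary 1100). Repeated squaring mod 17: 5^1 ≡ 5; 5^2 ≡ 5² = 25 ≡ 8; 5^4 ≡ 8² = 64 ≡ 13; 5^8 ≡ 13² = 169 ≡ 16. Multiply: 5^12 = 5^8 × 5^4 ≡ 16 × 13 (mod 17): 16 × 13 = 208 ≡ 4. So 5^12 ≡ 4 (mod 17).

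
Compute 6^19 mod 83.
Using repeated squaring. 19 = 16 + 2 + 1 (binary 10011). Repeated squaring mod 83: 6^1 ≡ 6; 6^2 ≡ 6² = 36 ≡ 36; 6^4 ≡ 36² = 1296 ≡ 51; 6^8 ≡ 51² = 2601 ≡ 28; 6^16 ≡ 28² = 784 ≡ 37. Multiply: 6^19 = 6^16 × 6^2 × 6^1 ≡ 37 × 36 × 6 (mod 83): 37 × 36 = 1332 ≡ 4; 4 × 6 = 24 ≡ 24. So 6^19 ≡ 24 (mod 83).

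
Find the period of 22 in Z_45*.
Powers of 22 mod 45: 22^1≡22, 22^2≡34, 22^3≡28, 22^4≡31, 22^5≡7, 22^6≡19, 22^7≡13, 22^8≡16, 22^9≡37, 22^10≡4, 22^11≡43, 22^12≡1. Order = 12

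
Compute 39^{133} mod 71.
70

Using successive squaring:
Binary expansion of 133: 10000101
Powers of 39 mod 71 (each is the square of the previous):
  39^1 ≡ 39 (mod 71)
  39^2 ≡ 39² = 1521 ≡ 30 (mod 71)
  39^4 ≡ 30² = 900 ≡ 48 (mod 71)
  39^8 ≡ 48² = 2304 ≡ 32 (mod 71)
  39^16 ≡ 32² = 1024 ≡ 30 (mod 71)
  39^32 ≡ 30² = 900 ≡ 48 (mod 71)
  39^64 ≡ 48² = 2304 ≡ 32 (mod 71)
  39^128 ≡ 32² = 1024 ≡ 30 (mod 71)
133 = 128 + 4 + 1, so 39^133 = 39^128 × 39^4 × 39^1 ≡ 30 × 48 × 39 (mod 71)
Multiplying step by step:
  30 × 48 = 1440 ≡ 20 (mod 71)
  20 × 39 = 780 ≡ 70 (mod 71)
Result: 39^133 ≡ 70 (mod 71)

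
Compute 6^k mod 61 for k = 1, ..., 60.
g^1, g^2, ..., g^{60} mod 61: {6, 36, 33, 15, 29, 52, 7, 42, 8, 48, 44, 20, 59, 49, 50, 56, 31, 3, 18, 47, 38, 45, 26, 34, 21, 4, 24, 22, 10, 60, 55, 25, 28, 46, 32, 9, 54, 19, 53, 13, 17, 41, 2, 12, 11, 5, 30, 58, 43, 14, 23, 16, 35, 27, 40, 57, 37, 39, 51, 1}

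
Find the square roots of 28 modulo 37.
The square roots of 28 mod 37 are 19 and 18. Verify: 19² = 361 ≡ 28 (mod 37)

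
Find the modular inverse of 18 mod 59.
18^(-1) ≡ 23 (mod 59). Verification: 18 × 23 = 414 ≡ 1 (mod 59)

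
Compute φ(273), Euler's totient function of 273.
144

Prime factorization: 273 = 3 × 7 × 13
Using the formula φ(n) = n × Π(1 - 1/p) for each prime factor p:
φ(273) = 273 × (1 - 1/3) × (1 - 1/7) × (1 - 1/13)
φ(273) = 144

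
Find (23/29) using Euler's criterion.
(23/29) = 23^{14} mod 29 = 1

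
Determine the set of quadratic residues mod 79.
QRs mod 79: {1, 2, 4, 5, 8, 9, 10, 11, 13, 16, 18, 19, 20, 21, 22, 23, 25, 26, 31, 32, 36, 38, 40, 42, 44, 45, 46, 49, 50, 51, 52, 55, 62, 64, 65, 67, 72, 73, 76}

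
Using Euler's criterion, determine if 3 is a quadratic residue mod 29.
By Euler's criterion: 3^{14} ≡ 28 (mod 29). Since this equals -1 (≡ 28), 3 is not a QR.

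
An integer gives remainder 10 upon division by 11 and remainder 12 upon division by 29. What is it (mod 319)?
M = 11 × 29 = 319. M₁ = 29, y₁ ≡ 8 (mod 11). M₂ = 11, y₂ ≡ 8 (mod 29). r = 10×29×8 + 12×11×8 ≡ 186 (mod 319). The smallest positive such number is 186.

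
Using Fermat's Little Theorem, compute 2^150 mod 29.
By Fermat: 2^{28} ≡ 1 (mod 29). 150 = 5×28 + 10. So 2^{150} ≡ 2^{10} ≡ 9 (mod 29)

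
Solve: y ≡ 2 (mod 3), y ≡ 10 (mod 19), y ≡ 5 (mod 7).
M = 3 × 19 × 7 = 399. M₁ = 133, y₁ ≡ 1 (mod 3). M₂ = 21, y₂ ≡ 10 (mod 19). M₃ = 57, y₃ ≡ 1 (mod 7). y = 2×133×1 + 10×21×10 + 5×57×1 ≡ 257 (mod 399)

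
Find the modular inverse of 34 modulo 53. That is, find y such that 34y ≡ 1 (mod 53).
39

Using Extended Euclidean Algorithm:
gcd(34, 53) = 1
Bezout coefficients: 34 × -14 + 53 × 9 = 1
So 34 × -14 ≡ 1 (mod 53)
The inverse is -14 mod 53 = 39
Verification: 34 × 39 = 1326 = 25 × 53 + 1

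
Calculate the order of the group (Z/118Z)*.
58

Prime factorization: 118 = 2 × 59
Using the formula φ(n) = n × Π(1 - 1/p) for each prime factor p:
φ(118) = 118 × (1 - 1/2) × (1 - 1/59)
φ(118) = 58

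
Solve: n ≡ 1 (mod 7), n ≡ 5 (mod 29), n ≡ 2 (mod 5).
M = 7 × 29 × 5 = 1015. M₁ = 145, y₁ ≡ 3 (mod 7). M₂ = 35, y₂ ≡ 5 (mod 29). M₃ = 203, y₃ ≡ 2 (mod 5). n = 1×145×3 + 5×35×5 + 2×203×2 ≡ 92 (mod 1015)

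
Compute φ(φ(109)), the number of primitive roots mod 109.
Number of primitive roots mod 109 = φ(108) = 36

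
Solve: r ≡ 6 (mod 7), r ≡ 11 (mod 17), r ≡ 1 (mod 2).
M = 7 × 17 × 2 = 238. M₁ = 34, y₁ ≡ 6 (mod 7). M₂ = 14, y₂ ≡ 11 (mod 17). M₃ = 119, y₃ ≡ 1 (mod 2). r = 6×34×6 + 11×14×11 + 1×119×1 ≡ 181 (mod 238)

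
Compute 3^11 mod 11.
Using Fermat: 3^{10} ≡ 1 (mod 11). 11 ≡ 1 (mod 10). So 3^{11} ≡ 3^{1} ≡ 3 (mod 11)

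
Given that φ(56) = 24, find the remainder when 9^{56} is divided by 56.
By Euler: 9^{24} ≡ 1 (mod 56) since gcd(9, 56) = 1. 56 = 2×24 + 8. So 9^{56} ≡ 9^{8} ≡ 25 (mod 56)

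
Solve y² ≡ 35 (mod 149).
The square roots of 35 mod 149 are 83 and 66. Verify: 83² = 6889 ≡ 35 (mod 149)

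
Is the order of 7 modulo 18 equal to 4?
No, the actual order is 3, not 4.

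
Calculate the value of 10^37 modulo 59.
Using repeated squaring. 37 = 32 + 4 + 1 (binary 100101). Repeated squaring mod 59: 10^1 ≡ 10; 10^2 ≡ 10² = 100 ≡ 41; 10^4 ≡ 41² = 1681 ≡ 29; 10^8 ≡ 29² = 841 ≡ 15; 10^16 ≡ 15² = 225 ≡ 48; 10^32 ≡ 48² = 2304 ≡ 3. Multiply: 10^37 = 10^32 × 10^4 × 10^1 ≡ 3 × 29 × 10 (mod 59): 3 × 29 = 87 ≡ 28; 28 × 10 = 280 ≡ 44. So 10^37 ≡ 44 (mod 59).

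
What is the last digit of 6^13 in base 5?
Using Fermat: 6^{4} ≡ 1 (mod 5). 13 ≡ 1 (mod 4). So 6^{13} ≡ 6^{1} ≡ 1 (mod 5)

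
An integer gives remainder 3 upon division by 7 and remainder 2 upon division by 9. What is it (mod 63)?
M = 7 × 9 = 63. M₁ = 9, y₁ ≡ 4 (mod 7). M₂ = 7, y₂ ≡ 4 (mod 9). z = 3×9×4 + 2×7×4 ≡ 38 (mod 63). The smallest positive such number is 38.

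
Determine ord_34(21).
Powers of 21 mod 34: 21^1≡21, 21^2≡33, 21^3≡13, 21^4≡1. Order = 4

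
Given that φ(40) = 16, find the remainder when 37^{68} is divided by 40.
By Euler: 37^{16} ≡ 1 (mod 40) since gcd(37, 40) = 1. 68 = 4×16 + 4. So 37^{68} ≡ 37^{4} ≡ 1 (mod 40)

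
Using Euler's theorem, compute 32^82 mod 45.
By Euler: 32^{24} ≡ 1 (mod 45) since gcd(32, 45) = 1. 82 = 3×24 + 10. So 32^{82} ≡ 32^{10} ≡ 4 (mod 45)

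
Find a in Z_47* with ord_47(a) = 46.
5 has order 46 mod 47 since 5^{46} ≡ 1 (mod 47) and no smaller power works.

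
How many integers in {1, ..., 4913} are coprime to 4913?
4624

Prime factorization: 4913 = 17^3
Using the formula φ(n) = n × Π(1 - 1/p) for each prime factor p:
φ(4913) = 4913 × (1 - 1/17)
φ(4913) = 4624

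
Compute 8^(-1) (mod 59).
37

Using Extended Euclidean Algorithm:
gcd(8, 59) = 1
Bezout coefficients: 8 × -22 + 59 × 3 = 1
So 8 × -22 ≡ 1 (mod 59)
The inverse is -22 mod 59 = 37
Verification: 8 × 37 = 296 = 5 × 59 + 1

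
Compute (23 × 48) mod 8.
0

(23 × 48) = 1104
1104 mod 8 = 0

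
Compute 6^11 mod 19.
Using repeated squaring. 11 = 8 + 2 + 1 (binary 1011). Repeated squaring mod 19: 6^1 ≡ 6; 6^2 ≡ 6² = 36 ≡ 17; 6^4 ≡ 17² = 289 ≡ 4; 6^8 ≡ 4² = 16 ≡ 16. Multiply: 6^11 = 6^8 × 6^2 × 6^1 ≡ 16 × 17 × 6 (mod 19): 16 × 17 = 272 ≡ 6; 6 × 6 = 36 ≡ 17. So 6^11 ≡ 17 (mod 19).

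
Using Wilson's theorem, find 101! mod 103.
(102)! = (101)! × (102) ≡ -1 (mod 103). So (101)! ≡ -1 × (102)^(-1) ≡ (-1)×(-1) = 1 (mod 103)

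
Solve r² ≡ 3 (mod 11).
The square roots of 3 mod 11 are 5 and 6. Verify: 5² = 25 ≡ 3 (mod 11)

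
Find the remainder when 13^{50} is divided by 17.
By Fermat: 13^{16} ≡ 1 (mod 17). 50 = 3×16 + 2. So 13^{50} ≡ 13^{2} ≡ 16 (mod 17)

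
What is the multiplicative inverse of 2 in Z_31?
16

Using Extended Euclidean Algorithm:
gcd(2, 31) = 1
Bezout coefficients: 2 × -15 + 31 × 1 = 1
So 2 × -15 ≡ 1 (mod 31)
The inverse is -15 mod 31 = 16
Verification: 2 × 16 = 32 = 1 × 31 + 1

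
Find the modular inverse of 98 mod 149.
98^(-1) ≡ 111 (mod 149). Verification: 98 × 111 = 10878 ≡ 1 (mod 149)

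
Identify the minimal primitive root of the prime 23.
p - 1 = 22 has prime divisors 2, 11. h is a primitive root mod 23 iff h^(22/q) ≢ 1 (mod 23) for each such q.
h = 2: 2^11 ≡ 1, 2^2 ≡ 4 (mod 23); 2^11 ≡ 1, so not a primitive root.
h = 3: 3^11 ≡ 1, 3^2 ≡ 9 (mod 23); 3^11 ≡ 1, so not a primitive root.
h = 4: 4^11 ≡ 1, 4^2 ≡ 16 (mod 23); 4^11 ≡ 1, so not a primitive root.
h = 5: 5^11 ≡ 22, 5^2 ≡ 2 (mod 23); none is 1, so 5 has order 22 and is a primitive root.
The smallest primitive root mod 23 is g = 5.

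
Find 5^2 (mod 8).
2 = 2 (binary 10). Repeated squaring mod 8: 5^1 ≡ 5; 5^2 ≡ 5² = 25 ≡ 1. So 5^2 ≡ 1 (mod 8).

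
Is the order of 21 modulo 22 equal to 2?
Yes, ord_22(21) = 2.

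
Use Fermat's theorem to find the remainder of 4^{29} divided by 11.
3

By Fermat's Little Theorem, a^(p-1) ≡ 1 (mod p) for prime p and gcd(a, p) = 1
Here p = 11, so 4^10 ≡ 1 (mod 11)
We can reduce the exponent: 29 mod 10 = 9
So 4^29 ≡ 4^9 (mod 11)
Computing: 4^9 mod 11 = 3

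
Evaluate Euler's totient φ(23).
22

Prime factorization: 23 = 23
Using the formula φ(n) = n × Π(1 - 1/p) for each prime factor p:
φ(23) = 23 × (1 - 1/23)
φ(23) = 22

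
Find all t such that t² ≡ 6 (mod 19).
The square roots of 6 mod 19 are 5 and 14. Verify: 5² = 25 ≡ 6 (mod 19)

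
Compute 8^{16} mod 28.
8

Using successive squaring:
Binary expansion of 16: 10000
Powers of 8 mod 28 (each is the square of the previous):
  8^1 ≡ 8 (mod 28)
  8^2 ≡ 8² = 64 ≡ 8 (mod 28)
  8^4 ≡ 8² = 64 ≡ 8 (mod 28)
  8^8 ≡ 8² = 64 ≡ 8 (mod 28)
  8^16 ≡ 8² = 64 ≡ 8 (mod 28)
16 is a power of 2, so 8^16 is the last square: ≡ 8 (mod 28)
Result: 8^16 ≡ 8 (mod 28)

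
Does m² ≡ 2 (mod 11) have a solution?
By Euler's criterion: 2^{5} ≡ 10 (mod 11). Since this equals -1 (≡ 10), 2 is not a QR.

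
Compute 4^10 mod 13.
10 = 8 + 2 (binary 1010). Repeated squaring mod 13: 4^1 ≡ 4; 4^2 ≡ 4² = 16 ≡ 3; 4^4 ≡ 3² = 9 ≡ 9; 4^8 ≡ 9² = 81 ≡ 3. Multiply: 4^10 = 4^8 × 4^2 ≡ 3 × 3 (mod 13): 3 × 3 = 9 ≡ 9. So 4^10 ≡ 9 (mod 13).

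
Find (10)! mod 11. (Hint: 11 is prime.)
By Wilson's theorem, (10)! ≡ -1 ≡ 10 (mod 11)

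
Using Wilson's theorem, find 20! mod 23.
(22)! = (20)! × (21) × (22) ≡ -1 (mod 23). So (20)! ≡ -1 × [(22)(21)]^(-1) ≡ 11 (mod 23)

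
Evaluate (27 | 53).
(27/53) = 27^{26} mod 53 = -1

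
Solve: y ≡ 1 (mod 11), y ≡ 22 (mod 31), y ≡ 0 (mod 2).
M = 11 × 31 × 2 = 682. M₁ = 62, y₁ ≡ 8 (mod 11). M₂ = 22, y₂ ≡ 24 (mod 31). M₃ = 341, y₃ ≡ 1 (mod 2). y = 1×62×8 + 22×22×24 + 0×341×1 ≡ 518 (mod 682)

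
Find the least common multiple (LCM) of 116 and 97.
11252

First find GCD(116, 97) using the Euclidean algorithm:
116 = 1 × 97 + 19
97 = 5 × 19 + 2
19 = 9 × 2 + 1
2 = 2 × 1 + 0
GCD(116, 97) = 1

LCM formula: LCM(a, b) = (a × b) / GCD(a, b)
LCM(116, 97) = (116 × 97) / 1
LCM(116, 97) = 11252 / 1
LCM(116, 97) = 11252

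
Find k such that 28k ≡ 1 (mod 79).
28^(-1) ≡ 48 (mod 79). Verification: 28 × 48 = 1344 ≡ 1 (mod 79)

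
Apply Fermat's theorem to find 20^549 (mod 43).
By Fermat: 20^{42} ≡ 1 (mod 43). 549 ≡ 3 (mod 42). So 20^{549} ≡ 20^{3} ≡ 2 (mod 43)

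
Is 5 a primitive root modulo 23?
Yes

To verify, check if 5^(22/q) ≢ 1 (mod 23) for each prime divisor q of 22
Divisors of 22 = 22: [1, 2, 11, 22]
  5^(22/2) = 5^11 ≡ 22 (mod 23)
  5^(22/11) = 5^2 ≡ 2 (mod 23)
Conclusion: 5 is a primitive root modulo 23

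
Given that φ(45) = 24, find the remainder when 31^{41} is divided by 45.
By Euler: 31^{24} ≡ 1 (mod 45) since gcd(31, 45) = 1. 41 = 1×24 + 17. So 31^{41} ≡ 31^{17} ≡ 16 (mod 45)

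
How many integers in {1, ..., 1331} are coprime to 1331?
1210

Prime factorization: 1331 = 11^3
Using the formula φ(n) = n × Π(1 - 1/p) for each prime factor p:
φ(1331) = 1331 × (1 - 1/11)
φ(1331) = 1210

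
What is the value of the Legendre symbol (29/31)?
(29/31) = 29^{15} mod 31 = -1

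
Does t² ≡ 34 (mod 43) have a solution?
By Euler's criterion: 34^{21} ≡ 42 (mod 43). Since this equals -1 (≡ 42), 34 is not a QR.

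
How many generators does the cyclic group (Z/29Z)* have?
12

The number of primitive roots modulo p is φ(p-1) = φ(28)
φ(28) = 12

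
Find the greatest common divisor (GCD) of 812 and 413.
7

Using the Euclidean algorithm:
812 = 1 × 413 + 399
413 = 1 × 399 + 14
399 = 28 × 14 + 7
14 = 2 × 7 + 0

GCD(812, 413) = 7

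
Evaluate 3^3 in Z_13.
3 = 2 + 1 (binary 11). Repeated squaring mod 13: 3^1 ≡ 3; 3^2 ≡ 3² = 9 ≡ 9. Multiply: 3^3 = 3^2 × 3^1 ≡ 9 × 3 (mod 13): 9 × 3 = 27 ≡ 1. So 3^3 ≡ 1 (mod 13).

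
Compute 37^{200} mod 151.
32

Using successive squaring:
Binary expansion of 200: 11001000
Powers of 37 mod 151 (each is the square of the previous):
  37^1 ≡ 37 (mod 151)
  37^2 ≡ 37² = 1369 ≡ 10 (mod 151)
  37^4 ≡ 10² = 100 ≡ 100 (mod 151)
  37^8 ≡ 100² = 10000 ≡ 34 (mod 151)
  37^16 ≡ 34² = 1156 ≡ 99 (mod 151)
  37^32 ≡ 99² = 9801 ≡ 137 (mod 151)
  37^64 ≡ 137² = 18769 ≡ 45 (mod 151)
  37^128 ≡ 45² = 2025 ≡ 62 (mod 151)
200 = 128 + 64 + 8, so 37^200 = 37^128 × 37^64 × 37^8 ≡ 62 × 45 × 34 (mod 151)
Multiplying step by step:
  62 × 45 = 2790 ≡ 72 (mod 151)
  72 × 34 = 2448 ≡ 32 (mod 151)
Result: 37^200 ≡ 32 (mod 151)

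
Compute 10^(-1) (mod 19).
10^(-1) ≡ 2 (mod 19). Verification: 10 × 2 = 20 ≡ 1 (mod 19)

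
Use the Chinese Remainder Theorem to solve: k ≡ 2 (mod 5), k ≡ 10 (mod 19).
67

Using the Chinese Remainder Theorem:
M = product of moduli = 95
For equation 1: M_1 = 19, 19 ≡ 4 (mod 5), inverse of 19 mod 5 is 4 (check: 4 × 4 = 16 ≡ 1 (mod 5))
For equation 2: M_2 = 5, 5 ≡ 5 (mod 19), inverse of 5 mod 19 is 4 (check: 5 × 4 = 20 ≡ 1 (mod 19))
Combine: k ≡ Σ r_i×M_i×(M_i⁻¹ mod m_i) = 2×19×4 + 10×5×4 = 152 + 200 = 352
352 mod 95 = 67
k ≡ 67 (mod 95)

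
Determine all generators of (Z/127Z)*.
Primitive roots mod 127: {3, 6, 7, 12, 14, 23, 29, 39, 43, 45, 46, 48, 53, 55, 56, 57, 58, 65, 67, 78, 83, 85, 86, 91, 92, 93, 96, 97, 101, 106, 109, 110, 112, 114, 116, 118}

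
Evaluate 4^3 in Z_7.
3 = 2 + 1 (binary 11). Repeated squaring mod 7: 4^1 ≡ 4; 4^2 ≡ 4² = 16 ≡ 2. Multiply: 4^3 = 4^2 × 4^1 ≡ 2 × 4 (mod 7): 2 × 4 = 8 ≡ 1. So 4^3 ≡ 1 (mod 7).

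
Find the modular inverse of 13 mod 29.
13^(-1) ≡ 9 (mod 29). Verification: 13 × 9 = 117 ≡ 1 (mod 29)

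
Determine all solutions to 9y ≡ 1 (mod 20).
9

Since gcd(9, 20) = 1 divides 1, a solution exists.
Multiply both sides by the inverse of 9 mod 20:
  9^(-1) mod 20 = 9
  x ≡ 9 × 1 ≡ 9 ≡ 9 (mod 20)
Verification: 9 × 9 = 81 = 4 × 20 + 1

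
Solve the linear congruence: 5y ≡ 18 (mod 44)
30

Since gcd(5, 44) = 1 divides 18, a solution exists.
Multiply both sides by the inverse of 5 mod 44:
  5^(-1) mod 44 = 9
  x ≡ 9 × 18 ≡ 162 ≡ 30 (mod 44)
Verification: 5 × 30 = 150 = 3 × 44 + 18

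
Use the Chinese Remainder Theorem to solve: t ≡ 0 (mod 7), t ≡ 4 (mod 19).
M = 7 × 19 = 133. M₁ = 19, y₁ ≡ 3 (mod 7). M₂ = 7, y₂ ≡ 11 (mod 19). t = 0×19×3 + 4×7×11 ≡ 42 (mod 133)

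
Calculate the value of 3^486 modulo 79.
Using Fermat: 3^{78} ≡ 1 (mod 79). 486 ≡ 18 (mod 78). So 3^{486} ≡ 3^{18} ≡ 65 (mod 79)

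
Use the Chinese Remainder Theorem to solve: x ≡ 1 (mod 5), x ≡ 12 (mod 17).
46

Using the Chinese Remainder Theorem:
M = product of moduli = 85
For equation 1: M_1 = 17, 17 ≡ 2 (mod 5), inverse of 17 mod 5 is 3 (check: 2 × 3 = 6 ≡ 1 (mod 5))
For equation 2: M_2 = 5, 5 ≡ 5 (mod 17), inverse of 5 mod 17 is 7 (check: 5 × 7 = 35 ≡ 1 (mod 17))
Combine: x ≡ Σ r_i×M_i×(M_i⁻¹ mod m_i) = 1×17×3 + 12×5×7 = 51 + 420 = 471
471 mod 85 = 46
x ≡ 46 (mod 85)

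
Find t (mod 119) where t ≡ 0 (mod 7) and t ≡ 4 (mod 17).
M = 7 × 17 = 119. M₁ = 17, y₁ ≡ 5 (mod 7). M₂ = 7, y₂ ≡ 5 (mod 17). t = 0×17×5 + 4×7×5 ≡ 21 (mod 119)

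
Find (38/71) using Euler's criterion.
(38/71) = 38^{35} mod 71 = 1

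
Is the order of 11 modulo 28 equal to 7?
No, the actual order is 6, not 7.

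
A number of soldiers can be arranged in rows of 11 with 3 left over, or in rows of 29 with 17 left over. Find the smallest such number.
M = 11 × 29 = 319. M₁ = 29, y₁ ≡ 8 (mod 11). M₂ = 11, y₂ ≡ 8 (mod 29). r = 3×29×8 + 17×11×8 ≡ 278 (mod 319). The smallest positive such number is 278.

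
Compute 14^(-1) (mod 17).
14^(-1) ≡ 11 (mod 17). Verification: 14 × 11 = 154 ≡ 1 (mod 17)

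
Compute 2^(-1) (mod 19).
2^(-1) ≡ 10 (mod 19). Verification: 2 × 10 = 20 ≡ 1 (mod 19)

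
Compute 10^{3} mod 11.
10

Using successive squaring:
Binary expansion of 3: 11
Powers of 10 mod 11 (each is the square of the previous):
  10^1 ≡ 10 (mod 11)
  10^2 ≡ 10² = 100 ≡ 1 (mod 11)
3 = 2 + 1, so 10^3 = 10^2 × 10^1 ≡ 1 × 10 (mod 11)
Multiplying step by step:
  1 × 10 = 10 ≡ 10 (mod 11)
Result: 10^3 ≡ 10 (mod 11)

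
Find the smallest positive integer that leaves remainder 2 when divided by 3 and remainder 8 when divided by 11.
M = 3 × 11 = 33. M₁ = 11, y₁ ≡ 2 (mod 3). M₂ = 3, y₂ ≡ 4 (mod 11). n = 2×11×2 + 8×3×4 ≡ 8 (mod 33). The smallest positive such number is 8.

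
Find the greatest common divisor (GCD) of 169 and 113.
1

Using the Euclidean algorithm:
169 = 1 × 113 + 56
113 = 2 × 56 + 1
56 = 56 × 1 + 0

GCD(169, 113) = 1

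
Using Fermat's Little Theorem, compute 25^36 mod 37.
By Fermat's Little Theorem, 25^{36} ≡ 1 (mod 37) since 37 is prime and gcd(25, 37) = 1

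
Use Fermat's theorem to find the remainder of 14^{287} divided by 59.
2

By Fermat's Little Theorem, a^(p-1) ≡ 1 (mod p) for prime p and gcd(a, p) = 1
Here p = 59, so 14^58 ≡ 1 (mod 59)
We can reduce the exponent: 287 mod 58 = 55
So 14^287 ≡ 14^55 (mod 59)
Computing: 14^55 mod 59 = 2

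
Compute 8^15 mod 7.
Using Fermat: 8^{6} ≡ 1 (mod 7). 15 ≡ 3 (mod 6). So 8^{15} ≡ 8^{3} ≡ 1 (mod 7)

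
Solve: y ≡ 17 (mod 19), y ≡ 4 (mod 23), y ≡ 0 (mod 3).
M = 19 × 23 × 3 = 1311. M₁ = 69, y₁ ≡ 8 (mod 19). M₂ = 57, y₂ ≡ 21 (mod 23). M₃ = 437, y₃ ≡ 2 (mod 3). y = 17×69×8 + 4×57×21 + 0×437×2 ≡ 1062 (mod 1311)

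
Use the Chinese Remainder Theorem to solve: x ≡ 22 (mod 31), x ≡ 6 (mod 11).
270

Using the Chinese Remainder Theorem:
M = product of moduli = 341
For equation 1: M_1 = 11, 11 ≡ 11 (mod 31), inverse of 11 mod 31 is 17 (check: 11 × 17 = 187 ≡ 1 (mod 31))
For equation 2: M_2 = 31, 31 ≡ 9 (mod 11), inverse of 31 mod 11 is 5 (check: 9 × 5 = 45 ≡ 1 (mod 11))
Combine: x ≡ Σ r_i×M_i×(M_i⁻¹ mod m_i) = 22×11×17 + 6×31×5 = 4114 + 930 = 5044
5044 mod 341 = 270
x ≡ 270 (mod 341)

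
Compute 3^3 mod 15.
3 = 2 + 1 (binary 11). Repeated squaring mod 15: 3^1 ≡ 3; 3^2 ≡ 3² = 9 ≡ 9. Multiply: 3^3 = 3^2 × 3^1 ≡ 9 × 3 (mod 15): 9 × 3 = 27 ≡ 12. So 3^3 ≡ 12 (mod 15).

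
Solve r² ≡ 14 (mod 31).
The square roots of 14 mod 31 are 18 and 13. Verify: 18² = 324 ≡ 14 (mod 31)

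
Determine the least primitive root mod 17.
p - 1 = 16 has prime divisors 2. h is a primitive root mod 17 iff h^(16/q) ≢ 1 (mod 17) for each such q.
h = 2: 2^8 ≡ 1 (mod 17); 2^8 ≡ 1, so not a primitive root.
h = 3: 3^8 ≡ 16 (mod 17); none is 1, so 3 has order 16 and is a primitive root.
The smallest primitive root mod 17 is g = 3.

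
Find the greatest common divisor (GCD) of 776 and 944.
8

Using the Euclidean algorithm:
776 = 0 × 944 + 776
944 = 1 × 776 + 168
776 = 4 × 168 + 104
168 = 1 × 104 + 64
104 = 1 × 64 + 40
64 = 1 × 40 + 24
40 = 1 × 24 + 16
24 = 1 × 16 + 8
16 = 2 × 8 + 0

GCD(776, 944) = 8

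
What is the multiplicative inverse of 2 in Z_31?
16

Using Extended Euclidean Algorithm:
gcd(2, 31) = 1
Bezout coefficients: 2 × -15 + 31 × 1 = 1
So 2 × -15 ≡ 1 (mod 31)
The inverse is -15 mod 31 = 16
Verification: 2 × 16 = 32 = 1 × 31 + 1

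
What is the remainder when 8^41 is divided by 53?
Using repeated squaring. 41 = 32 + 8 + 1 (binary 101001). Repeated squaring mod 53: 8^1 ≡ 8; 8^2 ≡ 8² = 64 ≡ 11; 8^4 ≡ 11² = 121 ≡ 15; 8^8 ≡ 15² = 225 ≡ 13; 8^16 ≡ 13² = 169 ≡ 10; 8^32 ≡ 10² = 100 ≡ 47. Multiply: 8^41 = 8^32 × 8^8 × 8^1 ≡ 47 × 13 × 8 (mod 53): 47 × 13 = 611 ≡ 28; 28 × 8 = 224 ≡ 12. So 8^41 ≡ 12 (mod 53).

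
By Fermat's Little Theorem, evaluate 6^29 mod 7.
By Fermat: 6^{6} ≡ 1 (mod 7). 29 = 4×6 + 5. So 6^{29} ≡ 6^{5} ≡ 6 (mod 7)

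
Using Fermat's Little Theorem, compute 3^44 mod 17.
By Fermat: 3^{16} ≡ 1 (mod 17). 44 = 2×16 + 12. So 3^{44} ≡ 3^{12} ≡ 4 (mod 17)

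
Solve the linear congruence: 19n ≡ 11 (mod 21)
5

Since gcd(19, 21) = 1 divides 11, a solution exists.
Multiply both sides by the inverse of 19 mod 21:
  19^(-1) mod 21 = 10
  x ≡ 10 × 11 ≡ 110 ≡ 5 (mod 21)
Verification: 19 × 5 = 95 = 4 × 21 + 11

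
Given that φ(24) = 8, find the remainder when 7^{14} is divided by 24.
By Euler: 7^{8} ≡ 1 (mod 24) since gcd(7, 24) = 1. 14 = 1×8 + 6. So 7^{14} ≡ 7^{6} ≡ 1 (mod 24)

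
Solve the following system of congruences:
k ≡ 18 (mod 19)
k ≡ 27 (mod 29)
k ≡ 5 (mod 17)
56

Using the Chinese Remainder Theorem:
M = product of moduli = 9367
For equation 1: M_1 = 493, 493 ≡ 18 (mod 19), inverse of 493 mod 19 is 18 (check: 18 × 18 = 324 ≡ 1 (mod 19))
For equation 2: M_2 = 323, 323 ≡ 4 (mod 29), inverse of 323 mod 29 is 22 (check: 4 × 22 = 88 ≡ 1 (mod 29))
For equation 3: M_3 = 551, 551 ≡ 7 (mod 17), inverse of 551 mod 17 is 5 (check: 7 × 5 = 35 ≡ 1 (mod 17))
Combine: k ≡ Σ r_i×M_i×(M_i⁻¹ mod m_i) = 18×493×18 + 27×323×22 + 5×551×5 = 159732 + 191862 + 13775 = 365369
365369 mod 9367 = 56
k ≡ 56 (mod 9367)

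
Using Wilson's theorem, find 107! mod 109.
(108)! = (107)! × (108) ≡ -1 (mod 109). So (107)! ≡ -1 × (108)^(-1) ≡ (-1)×(-1) = 1 (mod 109)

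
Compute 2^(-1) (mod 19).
10

Using Extended Euclidean Algorithm:
gcd(2, 19) = 1
Bezout coefficients: 2 × -9 + 19 × 1 = 1
So 2 × -9 ≡ 1 (mod 19)
The inverse is -9 mod 19 = 10
Verification: 2 × 10 = 20 = 1 × 19 + 1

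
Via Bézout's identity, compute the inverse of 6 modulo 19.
Extended GCD: 6(-3) + 19(1) = 1. So 6^(-1) ≡ 16 ≡ 16 (mod 19). Verify: 6 × 16 = 96 ≡ 1 (mod 19)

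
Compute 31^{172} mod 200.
161

Using successive squaring:
Binary expansion of 172: 10101100
Powers of 31 mod 200 (each is the square of the previous):
  31^1 ≡ 31 (mod 200)
  31^2 ≡ 31² = 961 ≡ 161 (mod 200)
  31^4 ≡ 161² = 25921 ≡ 121 (mod 200)
  31^8 ≡ 121² = 14641 ≡ 41 (mod 200)
  31^16 ≡ 41² = 1681 ≡ 81 (mod 200)
  31^32 ≡ 81² = 6561 ≡ 161 (mod 200)
  31^64 ≡ 161² = 25921 ≡ 121 (mod 200)
  31^128 ≡ 121² = 14641 ≡ 41 (mod 200)
172 = 128 + 32 + 8 + 4, so 31^172 = 31^128 × 31^32 × 31^8 × 31^4 ≡ 41 × 161 × 41 × 121 (mod 200)
Multiplying step by step:
  41 × 161 = 6601 ≡ 1 (mod 200)
  1 × 41 = 41 ≡ 41 (mod 200)
  41 × 121 = 4961 ≡ 161 (mod 200)
Result: 31^172 ≡ 161 (mod 200)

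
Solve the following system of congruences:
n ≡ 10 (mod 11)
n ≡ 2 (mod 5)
32

Using the Chinese Remainder Theorem:
M = product of moduli = 55
For equation 1: M_1 = 5, 5 ≡ 5 (mod 11), inverse of 5 mod 11 is 9 (check: 5 × 9 = 45 ≡ 1 (mod 11))
For equation 2: M_2 = 11, 11 ≡ 1 (mod 5), inverse of 11 mod 5 is 1 (check: 1 × 1 = 1 ≡ 1 (mod 5))
Combine: n ≡ Σ r_i×M_i×(M_i⁻¹ mod m_i) = 10×5×9 + 2×11×1 = 450 + 22 = 472
472 mod 55 = 32
n ≡ 32 (mod 55)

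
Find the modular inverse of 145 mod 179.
145^(-1) ≡ 100 (mod 179). Verification: 145 × 100 = 14500 ≡ 1 (mod 179)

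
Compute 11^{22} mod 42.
25

Using successive squaring:
Binary expansion of 22: 10110
Powers of 11 mod 42 (each is the square of the previous):
  11^1 ≡ 11 (mod 42)
  11^2 ≡ 11² = 121 ≡ 37 (mod 42)
  11^4 ≡ 37² = 1369 ≡ 25 (mod 42)
  11^8 ≡ 25² = 625 ≡ 37 (mod 42)
  11^16 ≡ 37² = 1369 ≡ 25 (mod 42)
22 = 16 + 4 + 2, so 11^22 = 11^16 × 11^4 × 11^2 ≡ 25 × 25 × 37 (mod 42)
Multiplying step by step:
  25 × 25 = 625 ≡ 37 (mod 42)
  37 × 37 = 1369 ≡ 25 (mod 42)
Result: 11^22 ≡ 25 (mod 42)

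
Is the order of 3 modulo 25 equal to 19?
No, the actual order is 20, not 19.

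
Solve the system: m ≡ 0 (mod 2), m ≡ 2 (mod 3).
M = 2 × 3 = 6. M₁ = 3, y₁ ≡ 1 (mod 2). M₂ = 2, y₂ ≡ 2 (mod 3). m = 0×3×1 + 2×2×2 ≡ 2 (mod 6)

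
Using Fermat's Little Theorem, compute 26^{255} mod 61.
11

By Fermat's Little Theorem, a^(p-1) ≡ 1 (mod p) for prime p and gcd(a, p) = 1
Here p = 61, so 26^60 ≡ 1 (mod 61)
We can reduce the exponent: 255 mod 60 = 15
So 26^255 ≡ 26^15 (mod 61)
Computing: 26^15 mod 61 = 11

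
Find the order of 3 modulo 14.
Powers of 3 mod 14: 3^1≡3, 3^2≡9, 3^3≡13, 3^4≡11, 3^5≡5, 3^6≡1. Order = 6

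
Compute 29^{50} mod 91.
22

Using successive squaring:
Binary expansion of 50: 110010
Powers of 29 mod 91 (each is the square of the previous):
  29^1 ≡ 29 (mod 91)
  29^2 ≡ 29² = 841 ≡ 22 (mod 91)
  29^4 ≡ 22² = 484 ≡ 29 (mod 91)
  29^8 ≡ 29² = 841 ≡ 22 (mod 91)
  29^16 ≡ 22² = 484 ≡ 29 (mod 91)
  29^32 ≡ 29² = 841 ≡ 22 (mod 91)
50 = 32 + 16 + 2, so 29^50 = 29^32 × 29^16 × 29^2 ≡ 22 × 29 × 22 (mod 91)
Multiplying step by step:
  22 × 29 = 638 ≡ 1 (mod 91)
  1 × 22 = 22 ≡ 22 (mod 91)
Result: 29^50 ≡ 22 (mod 91)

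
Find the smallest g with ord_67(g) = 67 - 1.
p - 1 = 66 has prime divisors 2, 3, 11. h is a primitive root mod 67 iff h^(66/q) ≢ 1 (mod 67) for each such q.
h = 2: 2^33 ≡ 66, 2^22 ≡ 37, 2^6 ≡ 64 (mod 67); none is 1, so 2 has order 66 and is a primitive root.
The smallest primitive root mod 67 is g = 2.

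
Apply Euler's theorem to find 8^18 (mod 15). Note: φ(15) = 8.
By Euler: 8^{8} ≡ 1 (mod 15) since gcd(8, 15) = 1. 18 = 2×8 + 2. So 8^{18} ≡ 8^{2} ≡ 4 (mod 15)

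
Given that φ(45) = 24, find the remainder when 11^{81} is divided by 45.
By Euler: 11^{24} ≡ 1 (mod 45) since gcd(11, 45) = 1. 81 = 3×24 + 9. So 11^{81} ≡ 11^{9} ≡ 26 (mod 45)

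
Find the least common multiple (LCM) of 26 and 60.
780

First find GCD(26, 60) using the Euclidean algorithm:
26 = 0 × 60 + 26
60 = 2 × 26 + 8
26 = 3 × 8 + 2
8 = 4 × 2 + 0
GCD(26, 60) = 2

LCM formula: LCM(a, b) = (a × b) / GCD(a, b)
LCM(26, 60) = (26 × 60) / 2
LCM(26, 60) = 1560 / 2
LCM(26, 60) = 780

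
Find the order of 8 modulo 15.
Powers of 8 mod 15: 8^1≡8, 8^2≡4, 8^3≡2, 8^4≡1. Order = 4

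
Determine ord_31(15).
Powers of 15 mod 31: 15^1≡15, 15^2≡8, 15^3≡27, 15^4≡2, 15^5≡30, 15^6≡16, 15^7≡23, 15^8≡4, 15^9≡29, 15^10≡1. Order = 10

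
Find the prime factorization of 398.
2 × 199

Divide by primes starting from smallest:
398 ÷ 2 = 199
199 ÷ 199 = 1

398 = 2 × 199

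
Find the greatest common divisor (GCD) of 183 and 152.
1

Using the Euclidean algorithm:
183 = 1 × 152 + 31
152 = 4 × 31 + 28
31 = 1 × 28 + 3
28 = 9 × 3 + 1
3 = 3 × 1 + 0

GCD(183, 152) = 1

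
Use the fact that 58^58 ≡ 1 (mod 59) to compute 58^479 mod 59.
By Fermat: 58^{58} ≡ 1 (mod 59). 479 = 8×58 + 15. So 58^{479} ≡ 58^{15} ≡ 58 (mod 59)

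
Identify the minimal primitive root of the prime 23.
p - 1 = 22 has prime divisors 2, 11. h is a primitive root mod 23 iff h^(22/q) ≢ 1 (mod 23) for each such q.
h = 2: 2^11 ≡ 1, 2^2 ≡ 4 (mod 23); 2^11 ≡ 1, so not a primitive root.
h = 3: 3^11 ≡ 1, 3^2 ≡ 9 (mod 23); 3^11 ≡ 1, so not a primitive root.
h = 4: 4^11 ≡ 1, 4^2 ≡ 16 (mod 23); 4^11 ≡ 1, so not a primitive root.
h = 5: 5^11 ≡ 22, 5^2 ≡ 2 (mod 23); none is 1, so 5 has order 22 and is a primitive root.
The smallest primitive root mod 23 is g = 5.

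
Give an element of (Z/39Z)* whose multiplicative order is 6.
17 has order 6 mod 39 since 17^{6} ≡ 1 (mod 39) and no smaller power works.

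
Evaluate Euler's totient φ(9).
6

Prime factorization: 9 = 3^2
Using the formula φ(n) = n × Π(1 - 1/p) for each prime factor p:
φ(9) = 9 × (1 - 1/3)
φ(9) = 6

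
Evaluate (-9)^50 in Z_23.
Using Fermat: (-9)^{22} ≡ 1 (mod 23). 50 ≡ 6 (mod 22). So (-9)^{50} ≡ (-9)^{6} ≡ 3 (mod 23)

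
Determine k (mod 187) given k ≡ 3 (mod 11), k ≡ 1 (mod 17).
69

Using the Chinese Remainder Theorem:
M = product of moduli = 187
For equation 1: M_1 = 17, 17 ≡ 6 (mod 11), inverse of 17 mod 11 is 2 (check: 6 × 2 = 12 ≡ 1 (mod 11))
For equation 2: M_2 = 11, 11 ≡ 11 (mod 17), inverse of 11 mod 17 is 14 (check: 11 × 14 = 154 ≡ 1 (mod 17))
Combine: k ≡ Σ r_i×M_i×(M_i⁻¹ mod m_i) = 3×17×2 + 1×11×14 = 102 + 154 = 256
256 mod 187 = 69
k ≡ 69 (mod 187)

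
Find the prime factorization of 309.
3 × 103

Divide by primes starting from smallest:
309 ÷ 3 = 103
103 ÷ 103 = 1

309 = 3 × 103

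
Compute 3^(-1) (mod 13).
3^(-1) ≡ 9 (mod 13). Verification: 3 × 9 = 27 ≡ 1 (mod 13)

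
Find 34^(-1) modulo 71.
23

Using Extended Euclidean Algorithm:
gcd(34, 71) = 1
Bezout coefficients: 34 × 23 + 71 × -11 = 1
So 34 × 23 ≡ 1 (mod 71)
The inverse is 23 mod 71 = 23
Verification: 34 × 23 = 782 = 11 × 71 + 1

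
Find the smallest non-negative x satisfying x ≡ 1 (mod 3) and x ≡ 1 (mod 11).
M = 3 × 11 = 33. M₁ = 11, y₁ ≡ 2 (mod 3). M₂ = 3, y₂ ≡ 4 (mod 11). x = 1×11×2 + 1×3×4 ≡ 1 (mod 33)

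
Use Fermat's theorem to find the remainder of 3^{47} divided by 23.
4

By Fermat's Little Theorem, a^(p-1) ≡ 1 (mod p) for prime p and gcd(a, p) = 1
Here p = 23, so 3^22 ≡ 1 (mod 23)
We can reduce the exponent: 47 mod 22 = 3
So 3^47 ≡ 3^3 (mod 23)
Computing: 3^3 mod 23 = 4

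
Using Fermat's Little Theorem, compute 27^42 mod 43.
By Fermat's Little Theorem, 27^{42} ≡ 1 (mod 43) since 43 is prime and gcd(27, 43) = 1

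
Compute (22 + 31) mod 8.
5

(22 + 31) = 53
53 mod 8 = 5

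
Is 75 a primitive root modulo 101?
p - 1 = 100 has prime divisors 2, 5. Check 75^(100/q) mod 101 for each: 75^(100/2) = 75^50 ≡ 100, 75^(100/5) = 75^20 ≡ 36 (mod 101). None of these is 1, so 75 has order 100 = φ(101), so it is a primitive root mod 101.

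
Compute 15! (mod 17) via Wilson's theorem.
(16)! = (15)! × (16) ≡ -1 (mod 17). So (15)! ≡ -1 × (16)^(-1) ≡ (-1)×(-1) = 1 (mod 17)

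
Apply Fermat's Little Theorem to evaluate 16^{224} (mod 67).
35

By Fermat's Little Theorem, a^(p-1) ≡ 1 (mod p) for prime p and gcd(a, p) = 1
Here p = 67, so 16^66 ≡ 1 (mod 67)
We can reduce the exponent: 224 mod 66 = 26
So 16^224 ≡ 16^26 (mod 67)
Computing: 16^26 mod 67 = 35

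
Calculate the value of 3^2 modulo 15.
2 = 2 (binary 10). Repeated squaring mod 15: 3^1 ≡ 3; 3^2 ≡ 3² = 9 ≡ 9. So 3^2 ≡ 9 (mod 15).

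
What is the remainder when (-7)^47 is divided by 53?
Using repeated squaring. (-7) ≡ 46 (mod 53). 47 = 32 + 8 + 4 + 2 + 1 (binary 101111). Repeated squaring mod 53: 46^1 ≡ 46; 46^2 ≡ 46² = 2116 ≡ 49; 46^4 ≡ 49² = 2401 ≡ 16; 46^8 ≡ 16² = 256 ≡ 44; 46^16 ≡ 44² = 1936 ≡ 28; 46^32 ≡ 28² = 784 ≡ 42. Multiply: (-7)^47 ≡ 46^32 × 46^8 × 46^4 × 46^2 × 46^1 ≡ 42 × 44 × 16 × 49 × 46 (mod 53): 42 × 44 = 1848 ≡ 46; 46 × 16 = 736 ≡ 47; 47 × 49 = 2303 ≡ 24; 24 × 46 = 1104 ≡ 44. So (-7)^47 ≡ 44 (mod 53).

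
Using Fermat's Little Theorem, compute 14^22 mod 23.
By Fermat's Little Theorem, 14^{22} ≡ 1 (mod 23) since 23 is prime and gcd(14, 23) = 1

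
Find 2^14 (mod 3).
Using Fermat: 2^{2} ≡ 1 (mod 3). 14 ≡ 0 (mod 2). So 2^{14} ≡ 2^{0} ≡ 1 (mod 3)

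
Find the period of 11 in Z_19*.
Powers of 11 mod 19: 11^1≡11, 11^2≡7, 11^3≡1. Order = 3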